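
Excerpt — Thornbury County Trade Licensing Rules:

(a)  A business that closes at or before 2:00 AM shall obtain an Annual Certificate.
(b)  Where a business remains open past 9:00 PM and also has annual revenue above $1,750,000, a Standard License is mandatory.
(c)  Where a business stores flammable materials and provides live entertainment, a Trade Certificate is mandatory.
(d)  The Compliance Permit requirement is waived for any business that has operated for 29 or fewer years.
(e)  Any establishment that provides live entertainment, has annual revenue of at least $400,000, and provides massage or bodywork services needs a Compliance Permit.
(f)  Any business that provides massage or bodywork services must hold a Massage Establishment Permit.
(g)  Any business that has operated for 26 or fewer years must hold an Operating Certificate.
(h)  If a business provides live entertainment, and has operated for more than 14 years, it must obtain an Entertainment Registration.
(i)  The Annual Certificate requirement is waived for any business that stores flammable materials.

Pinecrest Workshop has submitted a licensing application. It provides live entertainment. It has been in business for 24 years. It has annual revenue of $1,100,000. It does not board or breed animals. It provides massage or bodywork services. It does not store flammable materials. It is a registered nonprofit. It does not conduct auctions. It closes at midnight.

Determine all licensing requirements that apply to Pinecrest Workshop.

Annual Certificate, Entertainment Registration, Massage Establishment Permit, Operating Certificate

(a) closes midnight, at/before 2:00 AM → Annual Certificate required.
(b) closes midnight, after 9:00 PM; revenue $1,100,000 ≤ $1,750,000 → Standard License not required.
(c) does not store flammable materials; provides live entertainment → Trade Certificate not required.
(d) years in business 24 ≤ 29 → exempt from Compliance Permit.
(e) provides live entertainment; revenue $1,100,000 ≥ $400,000; provides massage or bodywork services → Compliance Permit required.
(f) provides massage or bodywork services → Massage Establishment Permit required.
(g) years in business 24 ≤ 26 → Operating Certificate required.
(h) provides live entertainment; years in business 24 > 14 → Entertainment Registration required.
(i) does not store flammable materials → Annual Certificate exemption does not apply.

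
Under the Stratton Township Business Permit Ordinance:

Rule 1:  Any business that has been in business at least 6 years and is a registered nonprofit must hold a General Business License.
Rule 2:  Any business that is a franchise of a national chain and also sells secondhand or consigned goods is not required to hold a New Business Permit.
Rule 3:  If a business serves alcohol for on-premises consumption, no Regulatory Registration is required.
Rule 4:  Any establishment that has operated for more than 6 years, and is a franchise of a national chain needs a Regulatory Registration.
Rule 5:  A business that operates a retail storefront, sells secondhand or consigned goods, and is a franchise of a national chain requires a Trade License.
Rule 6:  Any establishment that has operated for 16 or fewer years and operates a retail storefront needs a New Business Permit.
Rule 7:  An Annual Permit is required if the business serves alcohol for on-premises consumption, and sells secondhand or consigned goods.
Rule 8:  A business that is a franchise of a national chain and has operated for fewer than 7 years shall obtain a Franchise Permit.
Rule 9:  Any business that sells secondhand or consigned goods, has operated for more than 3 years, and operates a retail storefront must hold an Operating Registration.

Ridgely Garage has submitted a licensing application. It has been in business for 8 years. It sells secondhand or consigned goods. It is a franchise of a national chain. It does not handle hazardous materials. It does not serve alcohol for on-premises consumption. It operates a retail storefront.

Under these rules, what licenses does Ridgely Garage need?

Operating Registration, Regulatory Registration, Trade License

Rule 1: years in business 8 ≥ 6; is a franchise of a national chain (not: is a registered nonprofit) → General Business License not required.
Rule 2: is a franchise of a national chain; sells secondhand or consigned goods → exempt from New Business Permit.
Rule 3: does not serve alcohol for on-premises consumption → Regulatory Registration exemption does not apply.
Rule 4: years in business 8 > 6; is a franchise of a national chain → Regulatory Registration required.
Rule 5: operates a retail storefront; sells secondhand or consigned goods; is a franchise of a national chain → Trade License required.
Rule 6: years in business 8 ≤ 16; operates a retail storefront → New Business Permit required.
Rule 7: does not serve alcohol for on-premises consumption; sells secondhand or consigned goods → Annual Permit not required.
Rule 8: is a franchise of a national chain; years in business 8 ≥ 7 → Franchise Permit not required.
Rule 9: sells secondhand or consigned goods; years in business 8 > 3; operates a retail storefront → Operating Registration required.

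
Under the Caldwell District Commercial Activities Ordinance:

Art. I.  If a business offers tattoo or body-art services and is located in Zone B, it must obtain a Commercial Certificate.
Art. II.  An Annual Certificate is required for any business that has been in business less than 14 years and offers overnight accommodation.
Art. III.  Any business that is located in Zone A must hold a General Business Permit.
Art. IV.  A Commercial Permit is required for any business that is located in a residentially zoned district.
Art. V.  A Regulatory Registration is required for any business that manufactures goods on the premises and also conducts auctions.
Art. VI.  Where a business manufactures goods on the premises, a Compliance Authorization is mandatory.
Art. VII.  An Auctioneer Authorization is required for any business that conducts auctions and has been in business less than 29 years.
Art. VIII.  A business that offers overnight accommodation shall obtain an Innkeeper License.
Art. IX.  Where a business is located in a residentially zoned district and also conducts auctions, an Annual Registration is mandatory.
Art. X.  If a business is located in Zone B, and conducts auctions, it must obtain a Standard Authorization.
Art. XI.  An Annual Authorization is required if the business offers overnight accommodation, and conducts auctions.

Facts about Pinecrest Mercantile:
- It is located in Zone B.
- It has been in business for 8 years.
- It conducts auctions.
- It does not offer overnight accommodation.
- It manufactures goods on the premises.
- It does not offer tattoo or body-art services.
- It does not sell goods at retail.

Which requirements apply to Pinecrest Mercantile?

Art. I. does not offer tattoo or body-art services; is located in Zone B → Commercial Certificate not required.
Art. II. years in business 8 < 14; does not offer overnight accommodation → Annual Certificate not required.
Art. III. is located in Zone B (not: is located in Zone A) → General Business Permit not required.
Art. IV. is located in Zone B (not: is located in a residentially zoned district) → Commercial Permit not required.
Art. V. manufactures goods on the premises; conducts auctions → Regulatory Registration required.
Art. VI. manufactures goods on the premises → Compliance Authorization required.
Art. VII. conducts auctions; years in business 8 < 29 → Auctioneer Authorization required.
Art. VIII. does not offer overnight accommodation → Innkeeper License not required.
Art. IX. is located in Zone B (not: is located in a residentially zoned district); conducts auctions → Annual Registration not required.
Art. X. is located in Zone B; conducts auctions → Standard Authorization required.
Art. XI. does not offer overnight accommodation; conducts auctions → Annual Authorization not required.

Auctioneer Authorization, Compliance Authorization, Regulatory Registration, Standard Authorization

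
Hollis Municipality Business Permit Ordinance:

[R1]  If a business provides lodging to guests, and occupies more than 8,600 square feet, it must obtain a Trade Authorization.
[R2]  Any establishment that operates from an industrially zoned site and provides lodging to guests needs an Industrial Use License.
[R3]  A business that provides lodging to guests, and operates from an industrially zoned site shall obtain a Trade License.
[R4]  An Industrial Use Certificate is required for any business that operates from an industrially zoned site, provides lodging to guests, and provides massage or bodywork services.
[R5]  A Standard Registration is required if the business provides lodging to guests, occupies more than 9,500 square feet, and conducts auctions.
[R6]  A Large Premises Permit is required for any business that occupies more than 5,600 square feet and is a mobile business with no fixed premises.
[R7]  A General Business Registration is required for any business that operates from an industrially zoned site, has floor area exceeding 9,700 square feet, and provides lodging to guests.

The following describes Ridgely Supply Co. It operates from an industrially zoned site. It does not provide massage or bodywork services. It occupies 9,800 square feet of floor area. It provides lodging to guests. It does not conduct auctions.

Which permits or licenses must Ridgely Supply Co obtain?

[R1] provides lodging to guests; floor area 9,800 square feet > 8,600 square feet → Trade Authorization required.
[R2] operates from an industrially zoned site; provides lodging to guests → Industrial Use License required.
[R3] provides lodging to guests; operates from an industrially zoned site → Trade License required.
[R4] operates from an industrially zoned site; provides lodging to guests; does not provide massage or bodywork services → Industrial Use Certificate not required.
[R5] provides lodging to guests; floor area 9,800 square feet > 9,500 square feet; does not conduct auctions → Standard Registration not required.
[R6] floor area 9,800 square feet > 5,600 square feet; operates from an industrially zoned site (not: is a mobile business with no fixed premises) → Large Premises Permit not required.
[R7] operates from an industrially zoned site; floor area 9,800 square feet > 9,700 square feet; provides lodging to guests → General Business Registration required.

General Business Registration, Industrial Use License, Trade Authorization, Trade License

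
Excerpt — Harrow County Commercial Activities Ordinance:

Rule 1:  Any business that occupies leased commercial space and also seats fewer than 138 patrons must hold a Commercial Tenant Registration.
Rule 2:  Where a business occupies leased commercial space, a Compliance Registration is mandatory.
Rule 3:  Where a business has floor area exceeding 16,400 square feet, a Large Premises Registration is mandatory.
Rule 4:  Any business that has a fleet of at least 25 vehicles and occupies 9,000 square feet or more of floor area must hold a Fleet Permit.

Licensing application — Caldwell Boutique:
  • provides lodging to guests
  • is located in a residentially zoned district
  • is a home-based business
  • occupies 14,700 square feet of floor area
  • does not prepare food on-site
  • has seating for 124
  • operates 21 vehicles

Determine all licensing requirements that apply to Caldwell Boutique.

Rule 1: is a home-based business (not: occupies leased commercial space); seating 124 < 138 → Commercial Tenant Registration not required.
Rule 2: is a home-based business (not: occupies leased commercial space) → Compliance Registration not required.
Rule 3: floor area 14,700 square feet ≤ 16,400 square feet → Large Premises Registration not required.
Rule 4: vehicles 21 < 25; floor area 14,700 square feet ≥ 9,000 square feet → Fleet Permit not required.

None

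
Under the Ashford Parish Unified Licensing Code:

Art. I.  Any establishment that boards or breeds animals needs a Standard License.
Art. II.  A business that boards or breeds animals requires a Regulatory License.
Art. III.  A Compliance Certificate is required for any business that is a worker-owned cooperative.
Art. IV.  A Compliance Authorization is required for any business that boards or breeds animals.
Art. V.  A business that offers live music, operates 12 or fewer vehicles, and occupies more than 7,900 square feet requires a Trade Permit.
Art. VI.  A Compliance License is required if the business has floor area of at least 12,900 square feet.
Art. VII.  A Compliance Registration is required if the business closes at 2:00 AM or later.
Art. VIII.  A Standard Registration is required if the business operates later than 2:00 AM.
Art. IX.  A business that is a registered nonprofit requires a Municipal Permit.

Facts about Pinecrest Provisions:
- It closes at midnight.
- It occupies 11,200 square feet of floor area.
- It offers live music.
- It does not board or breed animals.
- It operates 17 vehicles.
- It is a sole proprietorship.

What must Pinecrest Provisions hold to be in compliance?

None

Art. I. does not board or breed animals → Standard License not required.
Art. II. does not board or breed animals → Regulatory License not required.
Art. III. is a sole proprietorship (not: is a worker-owned cooperative) → Compliance Certificate not required.
Art. IV. does not board or breed animals → Compliance Authorization not required.
Art. V. offers live music; vehicles 17 > 12; floor area 11,200 square feet > 7,900 square feet → Trade Permit not required.
Art. VI. floor area 11,200 square feet < 12,900 square feet → Compliance License not required.
Art. VII. closes midnight, at/before 2:00 AM → Compliance Registration not required.
Art. VIII. closes midnight, at/before 2:00 AM → Standard Registration not required.
Art. IX. is a sole proprietorship (not: is a registered nonprofit) → Municipal Permit not required.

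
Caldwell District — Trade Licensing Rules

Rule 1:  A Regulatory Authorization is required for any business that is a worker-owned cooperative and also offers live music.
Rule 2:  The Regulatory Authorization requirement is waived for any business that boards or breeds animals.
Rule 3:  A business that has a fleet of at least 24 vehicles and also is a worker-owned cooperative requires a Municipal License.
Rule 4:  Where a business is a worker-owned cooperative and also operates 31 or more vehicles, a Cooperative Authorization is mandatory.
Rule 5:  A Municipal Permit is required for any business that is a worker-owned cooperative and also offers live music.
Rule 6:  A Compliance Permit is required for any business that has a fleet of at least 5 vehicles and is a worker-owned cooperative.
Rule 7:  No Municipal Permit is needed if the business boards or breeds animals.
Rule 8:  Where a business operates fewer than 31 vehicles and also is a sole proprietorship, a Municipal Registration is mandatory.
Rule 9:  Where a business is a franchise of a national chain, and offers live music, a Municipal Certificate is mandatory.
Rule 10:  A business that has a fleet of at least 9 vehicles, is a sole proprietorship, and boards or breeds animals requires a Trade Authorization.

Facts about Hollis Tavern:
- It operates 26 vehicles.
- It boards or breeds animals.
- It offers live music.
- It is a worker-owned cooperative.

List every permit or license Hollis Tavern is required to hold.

Compliance Permit, Municipal License

Rule 1: is a worker-owned cooperative; offers live music → Regulatory Authorization required.
Rule 2: boards or breeds animals → exempt from Regulatory Authorization.
Rule 3: vehicles 26 ≥ 24; is a worker-owned cooperative → Municipal License required.
Rule 4: is a worker-owned cooperative; vehicles 26 < 31 → Cooperative Authorization not required.
Rule 5: is a worker-owned cooperative; offers live music → Municipal Permit required.
Rule 6: vehicles 26 ≥ 5; is a worker-owned cooperative → Compliance Permit required.
Rule 7: boards or breeds animals → exempt from Municipal Permit.
Rule 8: vehicles 26 < 31; is a worker-owned cooperative (not: is a sole proprietorship) → Municipal Registration not required.
Rule 9: is a worker-owned cooperative (not: is a franchise of a national chain); offers live music → Municipal Certificate not required.
Rule 10: vehicles 26 ≥ 9; is a worker-owned cooperative (not: is a sole proprietorship); boards or breeds animals → Trade Authorization not required.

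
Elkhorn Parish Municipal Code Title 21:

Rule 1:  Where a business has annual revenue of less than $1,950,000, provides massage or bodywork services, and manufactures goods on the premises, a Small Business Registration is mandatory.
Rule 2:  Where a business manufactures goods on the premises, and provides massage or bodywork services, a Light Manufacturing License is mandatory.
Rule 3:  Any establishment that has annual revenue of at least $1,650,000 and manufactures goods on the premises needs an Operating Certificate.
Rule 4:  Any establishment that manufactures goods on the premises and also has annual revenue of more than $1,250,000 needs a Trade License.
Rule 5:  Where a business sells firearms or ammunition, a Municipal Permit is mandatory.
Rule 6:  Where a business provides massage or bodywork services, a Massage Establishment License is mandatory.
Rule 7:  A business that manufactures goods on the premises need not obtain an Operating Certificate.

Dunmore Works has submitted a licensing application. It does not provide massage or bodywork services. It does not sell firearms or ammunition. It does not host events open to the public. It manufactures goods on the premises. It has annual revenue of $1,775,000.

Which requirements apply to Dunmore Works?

Trade License

Rule 1: revenue $1,775,000 < $1,950,000; does not provide massage or bodywork services; manufactures goods on the premises → Small Business Registration not required.
Rule 2: manufactures goods on the premises; does not provide massage or bodywork services → Light Manufacturing License not required.
Rule 3: revenue $1,775,000 ≥ $1,650,000; manufactures goods on the premises → Operating Certificate required.
Rule 4: manufactures goods on the premises; revenue $1,775,000 > $1,250,000 → Trade License required.
Rule 5: does not sell firearms or ammunition → Municipal Permit not required.
Rule 6: does not provide massage or bodywork services → Massage Establishment License not required.
Rule 7: manufactures goods on the premises → exempt from Operating Certificate.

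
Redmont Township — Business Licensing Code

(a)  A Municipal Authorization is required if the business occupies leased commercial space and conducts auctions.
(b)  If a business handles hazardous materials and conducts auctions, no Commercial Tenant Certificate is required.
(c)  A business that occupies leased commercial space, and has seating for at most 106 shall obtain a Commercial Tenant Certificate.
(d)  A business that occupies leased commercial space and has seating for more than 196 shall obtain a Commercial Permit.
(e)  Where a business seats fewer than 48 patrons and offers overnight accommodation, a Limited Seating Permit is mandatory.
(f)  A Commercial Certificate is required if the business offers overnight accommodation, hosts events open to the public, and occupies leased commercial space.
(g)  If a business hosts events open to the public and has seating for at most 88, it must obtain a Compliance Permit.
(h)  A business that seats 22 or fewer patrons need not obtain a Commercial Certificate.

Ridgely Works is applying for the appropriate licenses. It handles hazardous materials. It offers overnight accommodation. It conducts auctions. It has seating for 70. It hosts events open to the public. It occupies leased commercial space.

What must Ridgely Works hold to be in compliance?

Commercial Certificate, Compliance Permit, Municipal Authorization

(a) occupies leased commercial space; conducts auctions → Municipal Authorization required.
(b) handles hazardous materials; conducts auctions → exempt from Commercial Tenant Certificate.
(c) occupies leased commercial space; seating 70 ≤ 106 → Commercial Tenant Certificate required.
(d) occupies leased commercial space; seating 70 ≤ 196 → Commercial Permit not required.
(e) seating 70 ≥ 48; offers overnight accommodation → Limited Seating Permit not required.
(f) offers overnight accommodation; hosts events open to the public; occupies leased commercial space → Commercial Certificate required.
(g) hosts events open to the public; seating 70 ≤ 88 → Compliance Permit required.
(h) seating 70 > 22 → Commercial Certificate exemption does not apply.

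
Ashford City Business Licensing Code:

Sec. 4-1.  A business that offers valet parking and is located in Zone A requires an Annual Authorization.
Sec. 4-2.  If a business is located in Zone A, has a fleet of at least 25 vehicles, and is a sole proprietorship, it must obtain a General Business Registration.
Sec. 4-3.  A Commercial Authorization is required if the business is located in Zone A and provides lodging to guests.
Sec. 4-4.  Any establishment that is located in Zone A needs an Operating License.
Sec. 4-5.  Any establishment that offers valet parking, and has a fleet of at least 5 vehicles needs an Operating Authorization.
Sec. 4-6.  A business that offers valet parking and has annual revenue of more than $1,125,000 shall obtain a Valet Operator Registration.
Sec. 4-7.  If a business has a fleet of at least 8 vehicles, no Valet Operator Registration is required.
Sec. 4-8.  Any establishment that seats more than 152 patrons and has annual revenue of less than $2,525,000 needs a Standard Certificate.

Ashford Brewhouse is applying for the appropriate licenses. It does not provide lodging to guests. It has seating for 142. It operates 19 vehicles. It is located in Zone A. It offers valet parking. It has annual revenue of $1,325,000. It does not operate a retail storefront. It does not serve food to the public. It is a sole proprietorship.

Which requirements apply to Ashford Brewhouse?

Annual Authorization, Operating Authorization, Operating License

Sec. 4-1. offers valet parking; is located in Zone A → Annual Authorization required.
Sec. 4-2. is located in Zone A; vehicles 19 < 25; is a sole proprietorship → General Business Registration not required.
Sec. 4-3. is located in Zone A; does not provide lodging to guests → Commercial Authorization not required.
Sec. 4-4. is located in Zone A → Operating License required.
Sec. 4-5. offers valet parking; vehicles 19 ≥ 5 → Operating Authorization required.
Sec. 4-6. offers valet parking; revenue $1,325,000 > $1,125,000 → Valet Operator Registration required.
Sec. 4-7. vehicles 19 ≥ 8 → exempt from Valet Operator Registration.
Sec. 4-8. seating 142 ≤ 152; revenue $1,325,000 < $2,525,000 → Standard Certificate not required.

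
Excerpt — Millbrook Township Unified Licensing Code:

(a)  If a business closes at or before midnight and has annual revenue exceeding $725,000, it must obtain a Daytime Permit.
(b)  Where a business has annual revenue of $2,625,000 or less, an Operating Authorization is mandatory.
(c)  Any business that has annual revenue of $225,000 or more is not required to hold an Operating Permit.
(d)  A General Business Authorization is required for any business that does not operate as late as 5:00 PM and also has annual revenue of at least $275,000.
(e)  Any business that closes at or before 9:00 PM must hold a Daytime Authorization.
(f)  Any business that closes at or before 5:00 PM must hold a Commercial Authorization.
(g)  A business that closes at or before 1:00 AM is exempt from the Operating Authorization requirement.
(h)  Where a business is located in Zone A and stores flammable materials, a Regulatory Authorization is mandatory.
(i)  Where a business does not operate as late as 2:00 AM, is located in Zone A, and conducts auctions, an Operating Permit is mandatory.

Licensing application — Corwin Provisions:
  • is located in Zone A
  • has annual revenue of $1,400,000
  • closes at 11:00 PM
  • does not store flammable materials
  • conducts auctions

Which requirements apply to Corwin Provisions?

Daytime Permit

(a) closes 11:00 PM, at/before midnight; revenue $1,400,000 > $725,000 → Daytime Permit required.
(b) revenue $1,400,000 ≤ $2,625,000 → Operating Authorization required.
(c) revenue $1,400,000 ≥ $225,000 → exempt from Operating Permit.
(d) closes 11:00 PM, after 5:00 PM; revenue $1,400,000 ≥ $275,000 → General Business Authorization not required.
(e) closes 11:00 PM, after 9:00 PM → Daytime Authorization not required.
(f) closes 11:00 PM, after 5:00 PM → Commercial Authorization not required.
(g) closes 11:00 PM, at/before 1:00 AM → exempt from Operating Authorization.
(h) is located in Zone A; does not store flammable materials → Regulatory Authorization not required.
(i) closes 11:00 PM, at/before 2:00 AM; is located in Zone A; conducts auctions → Operating Permit required.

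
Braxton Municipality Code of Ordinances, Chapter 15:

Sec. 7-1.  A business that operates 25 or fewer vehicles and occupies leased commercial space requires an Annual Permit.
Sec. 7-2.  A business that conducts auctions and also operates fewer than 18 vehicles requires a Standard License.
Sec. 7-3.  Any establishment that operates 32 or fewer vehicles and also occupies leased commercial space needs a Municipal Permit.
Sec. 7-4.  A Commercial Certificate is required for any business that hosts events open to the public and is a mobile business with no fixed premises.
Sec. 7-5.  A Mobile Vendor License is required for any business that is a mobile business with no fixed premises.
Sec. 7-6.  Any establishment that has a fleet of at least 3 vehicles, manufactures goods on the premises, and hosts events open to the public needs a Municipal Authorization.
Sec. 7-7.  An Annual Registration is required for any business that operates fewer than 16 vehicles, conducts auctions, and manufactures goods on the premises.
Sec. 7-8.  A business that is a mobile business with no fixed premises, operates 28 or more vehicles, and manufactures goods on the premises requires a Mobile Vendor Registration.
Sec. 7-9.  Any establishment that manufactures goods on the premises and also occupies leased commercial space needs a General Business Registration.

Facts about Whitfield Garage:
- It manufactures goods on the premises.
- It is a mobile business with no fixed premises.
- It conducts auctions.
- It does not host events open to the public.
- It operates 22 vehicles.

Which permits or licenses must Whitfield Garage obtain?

Sec. 7-1. vehicles 22 ≤ 25; is a mobile business with no fixed premises (not: occupies leased commercial space) → Annual Permit not required.
Sec. 7-2. conducts auctions; vehicles 22 ≥ 18 → Standard License not required.
Sec. 7-3. vehicles 22 ≤ 32; is a mobile business with no fixed premises (not: occupies leased commercial space) → Municipal Permit not required.
Sec. 7-4. does not host events open to the public; is a mobile business with no fixed premises → Commercial Certificate not required.
Sec. 7-5. is a mobile business with no fixed premises → Mobile Vendor License required.
Sec. 7-6. vehicles 22 ≥ 3; manufactures goods on the premises; does not host events open to the public → Municipal Authorization not required.
Sec. 7-7. vehicles 22 ≥ 16; conducts auctions; manufactures goods on the premises → Annual Registration not required.
Sec. 7-8. is a mobile business with no fixed premises; vehicles 22 < 28; manufactures goods on the premises → Mobile Vendor Registration not required.
Sec. 7-9. manufactures goods on the premises; is a mobile business with no fixed premises (not: occupies leased commercial space) → General Business Registration not required.

Mobile Vendor License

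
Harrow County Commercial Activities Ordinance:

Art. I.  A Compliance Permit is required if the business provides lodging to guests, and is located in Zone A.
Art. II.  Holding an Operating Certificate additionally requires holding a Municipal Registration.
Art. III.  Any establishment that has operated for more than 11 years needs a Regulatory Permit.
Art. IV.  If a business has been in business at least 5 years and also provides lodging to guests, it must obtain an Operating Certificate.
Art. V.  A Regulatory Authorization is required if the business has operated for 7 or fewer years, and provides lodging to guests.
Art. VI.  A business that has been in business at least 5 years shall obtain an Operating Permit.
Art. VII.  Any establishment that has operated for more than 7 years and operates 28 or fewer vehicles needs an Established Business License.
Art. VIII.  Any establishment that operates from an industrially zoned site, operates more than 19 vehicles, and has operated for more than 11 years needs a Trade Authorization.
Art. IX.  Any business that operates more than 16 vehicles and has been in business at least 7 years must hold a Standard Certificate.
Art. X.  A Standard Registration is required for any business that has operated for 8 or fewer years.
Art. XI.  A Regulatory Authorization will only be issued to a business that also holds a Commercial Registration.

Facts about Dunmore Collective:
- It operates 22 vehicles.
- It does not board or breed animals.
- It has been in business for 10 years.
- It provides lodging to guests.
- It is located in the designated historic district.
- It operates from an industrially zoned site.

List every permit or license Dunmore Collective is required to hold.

Art. I. provides lodging to guests; is located in the designated historic district (not: is located in Zone A) → Compliance Permit not required.
Art. II. Operating Certificate is required → Municipal Registration also required.
Art. III. years in business 10 ≤ 11 → Regulatory Permit not required.
Art. IV. years in business 10 ≥ 5; provides lodging to guests → Operating Certificate required.
Art. V. years in business 10 > 7; provides lodging to guests → Regulatory Authorization not required.
Art. VI. years in business 10 ≥ 5 → Operating Permit required.
Art. VII. years in business 10 > 7; vehicles 22 ≤ 28 → Established Business License required.
Art. VIII. operates from an industrially zoned site; vehicles 22 > 19; years in business 10 ≤ 11 → Trade Authorization not required.
Art. IX. vehicles 22 > 16; years in business 10 ≥ 7 → Standard Certificate required.
Art. X. years in business 10 > 8 → Standard Registration not required.
Art. XI. Regulatory Authorization is not required → no effect.

Established Business License, Municipal Registration, Operating Certificate, Operating Permit, Standard Certificate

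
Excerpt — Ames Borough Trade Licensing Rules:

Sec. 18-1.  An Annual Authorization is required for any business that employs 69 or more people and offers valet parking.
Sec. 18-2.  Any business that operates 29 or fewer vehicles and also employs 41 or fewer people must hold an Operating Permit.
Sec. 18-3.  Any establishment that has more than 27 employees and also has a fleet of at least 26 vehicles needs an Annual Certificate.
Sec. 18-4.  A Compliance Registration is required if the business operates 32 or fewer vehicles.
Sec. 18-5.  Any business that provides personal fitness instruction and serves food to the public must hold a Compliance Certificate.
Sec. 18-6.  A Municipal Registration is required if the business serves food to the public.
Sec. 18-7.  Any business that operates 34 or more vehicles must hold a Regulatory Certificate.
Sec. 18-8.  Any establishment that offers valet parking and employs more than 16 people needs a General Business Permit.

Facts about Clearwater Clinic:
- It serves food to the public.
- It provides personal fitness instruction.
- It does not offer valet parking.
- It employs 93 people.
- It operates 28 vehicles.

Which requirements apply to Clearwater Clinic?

Annual Certificate, Compliance Certificate, Compliance Registration, Municipal Registration

Sec. 18-1. employees 93 ≥ 69; does not offer valet parking → Annual Authorization not required.
Sec. 18-2. vehicles 28 ≤ 29; employees 93 > 41 → Operating Permit not required.
Sec. 18-3. employees 93 > 27; vehicles 28 ≥ 26 → Annual Certificate required.
Sec. 18-4. vehicles 28 ≤ 32 → Compliance Registration required.
Sec. 18-5. provides personal fitness instruction; serves food to the public → Compliance Certificate required.
Sec. 18-6. serves food to the public → Municipal Registration required.
Sec. 18-7. vehicles 28 < 34 → Regulatory Certificate not required.
Sec. 18-8. does not offer valet parking; employees 93 > 16 → General Business Permit not required.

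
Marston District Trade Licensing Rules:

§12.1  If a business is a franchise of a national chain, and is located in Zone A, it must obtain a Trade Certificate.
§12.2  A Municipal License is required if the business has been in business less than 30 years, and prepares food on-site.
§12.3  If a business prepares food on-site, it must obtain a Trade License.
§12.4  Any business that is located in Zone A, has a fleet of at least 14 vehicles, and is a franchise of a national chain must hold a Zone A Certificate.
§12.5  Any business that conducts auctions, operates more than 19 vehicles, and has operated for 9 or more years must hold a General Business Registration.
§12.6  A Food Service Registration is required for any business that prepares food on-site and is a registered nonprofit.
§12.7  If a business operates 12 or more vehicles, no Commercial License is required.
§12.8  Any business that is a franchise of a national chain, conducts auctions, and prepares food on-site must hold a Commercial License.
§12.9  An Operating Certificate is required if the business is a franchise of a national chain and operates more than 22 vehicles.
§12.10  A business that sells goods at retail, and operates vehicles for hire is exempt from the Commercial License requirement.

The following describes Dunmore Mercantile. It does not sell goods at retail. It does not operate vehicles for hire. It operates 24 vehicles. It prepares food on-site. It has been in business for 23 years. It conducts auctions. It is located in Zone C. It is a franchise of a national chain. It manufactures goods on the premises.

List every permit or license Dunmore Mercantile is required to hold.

General Business Registration, Municipal License, Operating Certificate, Trade License

§12.1 is a franchise of a national chain; is located in Zone C (not: is located in Zone A) → Trade Certificate not required.
§12.2 years in business 23 < 30; prepares food on-site → Municipal License required.
§12.3 prepares food on-site → Trade License required.
§12.4 is located in Zone C (not: is located in Zone A); vehicles 24 ≥ 14; is a franchise of a national chain → Zone A Certificate not required.
§12.5 conducts auctions; vehicles 24 > 19; years in business 23 ≥ 9 → General Business Registration required.
§12.6 prepares food on-site; is a franchise of a national chain (not: is a registered nonprofit) → Food Service Registration not required.
§12.7 vehicles 24 ≥ 12 → exempt from Commercial License.
§12.8 is a franchise of a national chain; conducts auctions; prepares food on-site → Commercial License required.
§12.9 is a franchise of a national chain; vehicles 24 > 22 → Operating Certificate required.
§12.10 does not sell goods at retail; does not operate vehicles for hire → Commercial License exemption does not apply.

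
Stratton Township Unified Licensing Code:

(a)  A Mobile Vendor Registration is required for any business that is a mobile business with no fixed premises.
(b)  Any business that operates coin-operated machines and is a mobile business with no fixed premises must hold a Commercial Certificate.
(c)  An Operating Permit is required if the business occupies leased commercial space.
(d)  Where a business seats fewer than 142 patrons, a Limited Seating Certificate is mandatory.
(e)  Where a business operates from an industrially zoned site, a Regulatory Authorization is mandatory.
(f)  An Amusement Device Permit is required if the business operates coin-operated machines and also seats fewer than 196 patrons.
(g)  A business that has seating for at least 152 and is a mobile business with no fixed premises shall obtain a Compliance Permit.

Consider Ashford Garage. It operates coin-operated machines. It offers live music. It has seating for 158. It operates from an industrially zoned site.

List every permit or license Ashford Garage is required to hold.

(a) operates from an industrially zoned site (not: is a mobile business with no fixed premises) → Mobile Vendor Registration not required.
(b) operates coin-operated machines; operates from an industrially zoned site (not: is a mobile business with no fixed premises) → Commercial Certificate not required.
(c) operates from an industrially zoned site (not: occupies leased commercial space) → Operating Permit not required.
(d) seating 158 ≥ 142 → Limited Seating Certificate not required.
(e) operates from an industrially zoned site → Regulatory Authorization required.
(f) operates coin-operated machines; seating 158 < 196 → Amusement Device Permit required.
(g) seating 158 ≥ 152; operates from an industrially zoned site (not: is a mobile business with no fixed premises) → Compliance Permit not required.

Amusement Device Permit, Regulatory Authorization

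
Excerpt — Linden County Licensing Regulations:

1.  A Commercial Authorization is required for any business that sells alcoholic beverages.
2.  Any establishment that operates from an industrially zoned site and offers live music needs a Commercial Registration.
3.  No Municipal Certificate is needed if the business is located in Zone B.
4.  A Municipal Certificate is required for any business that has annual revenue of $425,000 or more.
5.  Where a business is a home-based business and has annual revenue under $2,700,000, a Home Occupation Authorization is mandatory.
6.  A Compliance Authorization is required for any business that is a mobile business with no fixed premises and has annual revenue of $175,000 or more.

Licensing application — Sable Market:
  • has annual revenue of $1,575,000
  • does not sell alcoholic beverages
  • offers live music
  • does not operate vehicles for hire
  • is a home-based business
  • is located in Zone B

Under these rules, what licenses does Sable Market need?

1. does not sell alcoholic beverages → Commercial Authorization not required.
2. is a home-based business (not: operates from an industrially zoned site); offers live music → Commercial Registration not required.
3. is located in Zone B → exempt from Municipal Certificate.
4. revenue $1,575,000 ≥ $425,000 → Municipal Certificate required.
5. is a home-based business; revenue $1,575,000 < $2,700,000 → Home Occupation Authorization required.
6. is a home-based business (not: is a mobile business with no fixed premises); revenue $1,575,000 ≥ $175,000 → Compliance Authorization not required.

Home Occupation Authorization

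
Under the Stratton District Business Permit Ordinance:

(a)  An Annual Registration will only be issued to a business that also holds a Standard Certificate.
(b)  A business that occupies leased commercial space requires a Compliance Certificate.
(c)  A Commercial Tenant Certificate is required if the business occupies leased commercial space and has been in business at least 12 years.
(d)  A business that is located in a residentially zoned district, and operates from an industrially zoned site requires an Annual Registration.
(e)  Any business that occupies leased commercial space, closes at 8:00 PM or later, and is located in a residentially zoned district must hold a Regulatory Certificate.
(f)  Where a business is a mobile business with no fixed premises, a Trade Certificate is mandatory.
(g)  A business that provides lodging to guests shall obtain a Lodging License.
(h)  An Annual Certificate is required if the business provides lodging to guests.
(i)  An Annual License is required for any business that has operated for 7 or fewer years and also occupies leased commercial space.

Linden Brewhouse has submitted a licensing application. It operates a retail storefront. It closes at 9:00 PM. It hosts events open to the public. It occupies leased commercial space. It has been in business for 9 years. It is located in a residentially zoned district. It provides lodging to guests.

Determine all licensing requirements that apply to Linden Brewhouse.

(a) Annual Registration is not required → no effect.
(b) occupies leased commercial space → Compliance Certificate required.
(c) occupies leased commercial space; years in business 9 < 12 → Commercial Tenant Certificate not required.
(d) is located in a residentially zoned district; occupies leased commercial space (not: operates from an industrially zoned site) → Annual Registration not required.
(e) occupies leased commercial space; closes 9:00 PM, after 8:00 PM; is located in a residentially zoned district → Regulatory Certificate required.
(f) occupies leased commercial space (not: is a mobile business with no fixed premises) → Trade Certificate not required.
(g) provides lodging to guests → Lodging License required.
(h) provides lodging to guests → Annual Certificate required.
(i) years in business 9 > 7; occupies leased commercial space → Annual License not required.

Annual Certificate, Compliance Certificate, Lodging License, Regulatory Certificate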